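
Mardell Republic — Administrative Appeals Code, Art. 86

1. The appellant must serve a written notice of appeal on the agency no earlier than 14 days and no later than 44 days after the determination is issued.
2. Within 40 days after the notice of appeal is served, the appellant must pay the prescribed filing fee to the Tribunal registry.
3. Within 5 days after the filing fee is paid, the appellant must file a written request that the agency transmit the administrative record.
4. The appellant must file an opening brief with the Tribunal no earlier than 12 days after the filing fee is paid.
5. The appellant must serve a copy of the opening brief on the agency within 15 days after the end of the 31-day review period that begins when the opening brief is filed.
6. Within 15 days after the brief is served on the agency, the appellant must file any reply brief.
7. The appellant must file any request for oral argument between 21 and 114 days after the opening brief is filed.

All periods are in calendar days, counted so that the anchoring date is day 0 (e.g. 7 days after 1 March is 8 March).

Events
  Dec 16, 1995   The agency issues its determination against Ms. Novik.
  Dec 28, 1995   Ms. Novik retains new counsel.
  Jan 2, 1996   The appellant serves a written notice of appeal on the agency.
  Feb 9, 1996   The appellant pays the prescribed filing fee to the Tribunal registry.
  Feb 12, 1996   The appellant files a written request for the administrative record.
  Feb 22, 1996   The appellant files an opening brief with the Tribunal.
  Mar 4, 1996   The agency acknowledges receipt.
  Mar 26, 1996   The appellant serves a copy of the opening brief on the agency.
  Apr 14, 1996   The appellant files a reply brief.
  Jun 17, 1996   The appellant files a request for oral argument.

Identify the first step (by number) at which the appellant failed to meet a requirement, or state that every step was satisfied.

Step 6

Step 1 — 14 and 44 days from Dec 16, 1995 (when the determination is issued) are Dec 30, 1995 and Jan 29, 1996 respectively; done Jan 2, 1996, which is between those dates.
Step 2 — counting 40 days from Jan 2, 1996 (when the notice of appeal is served) gives a deadline of Feb 11, 1996; Feb 9, 1996 is within that limit.
Step 3 — counting 5 days from Feb 9, 1996 (when the filing fee is paid) gives a deadline of Feb 14, 1996; completed Feb 12, 1996, before the deadline.
Step 4 — must wait 12 days from Feb 9, 1996 (when the filing fee is paid), so not before Feb 21, 1996; done Feb 22, 1996 — permitted.
Step 5 — counting 15 days from Mar 24, 1996 (end of the 31-day review period, which began when the opening brief is filed on Feb 22, 1996) gives a deadline of Apr 8, 1996; Mar 26, 1996 is within that limit.
Step 6 — counting 15 days from Mar 26, 1996 (when the brief is served on the agency) gives a deadline of Apr 10, 1996; done Apr 14, 1996 — 4 days late.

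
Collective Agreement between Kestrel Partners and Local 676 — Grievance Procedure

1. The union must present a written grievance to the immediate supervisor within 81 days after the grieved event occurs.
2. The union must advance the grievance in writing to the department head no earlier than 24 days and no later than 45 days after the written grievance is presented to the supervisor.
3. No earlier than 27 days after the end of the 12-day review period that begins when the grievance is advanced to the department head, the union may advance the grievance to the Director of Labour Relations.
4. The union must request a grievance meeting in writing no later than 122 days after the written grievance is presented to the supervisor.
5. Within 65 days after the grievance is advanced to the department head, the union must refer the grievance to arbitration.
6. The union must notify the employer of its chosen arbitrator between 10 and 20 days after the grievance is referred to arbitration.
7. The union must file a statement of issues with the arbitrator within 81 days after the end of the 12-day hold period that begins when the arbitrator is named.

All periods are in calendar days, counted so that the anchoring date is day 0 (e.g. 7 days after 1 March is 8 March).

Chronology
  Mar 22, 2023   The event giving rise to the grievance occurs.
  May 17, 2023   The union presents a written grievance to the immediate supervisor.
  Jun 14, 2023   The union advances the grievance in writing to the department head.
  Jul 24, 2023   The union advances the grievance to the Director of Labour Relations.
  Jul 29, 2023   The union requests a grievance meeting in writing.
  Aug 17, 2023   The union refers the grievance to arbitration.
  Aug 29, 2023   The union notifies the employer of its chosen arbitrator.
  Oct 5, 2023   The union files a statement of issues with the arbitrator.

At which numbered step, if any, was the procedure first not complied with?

None — every step was satisfied

Step 1: 81 days after Mar 22, 2023 (when the grieved event occurs) is Jun 11, 2023; done May 17, 2023 — timely.
Step 2: the window is 24–45 days after May 17, 2023 (when the written grievance is presented to the supervisor), so Jun 10, 2023 through Jul 1, 2023; done Jun 14, 2023 — within the window.
Step 3: the earliest permitted date is 27 days after Jun 26, 2023 (end of the 12-day review period, which began when the grievance is advanced to the department head on Jun 14, 2023), i.e. Jul 23, 2023; Jul 24, 2023 is on or after that date.
Step 4: 122 days after May 17, 2023 (when the written grievance is presented to the supervisor) is Sep 16, 2023; done Jul 29, 2023 — timely.
Step 5: 65 days after Jun 14, 2023 (when the grievance is advanced to the department head) is Aug 18, 2023; completed Aug 17, 2023, before the deadline.
Step 6: the window is 10–20 days after Aug 17, 2023 (when the grievance is referred to arbitration), so Aug 27, 2023 through Sep 6, 2023; done Aug 29, 2023 — within the window.
Step 7: 81 days after Sep 10, 2023 (end of the 12-day hold period, which began when the arbitrator is named on Aug 29, 2023) is Nov 30, 2023; completed Oct 5, 2023, before the deadline.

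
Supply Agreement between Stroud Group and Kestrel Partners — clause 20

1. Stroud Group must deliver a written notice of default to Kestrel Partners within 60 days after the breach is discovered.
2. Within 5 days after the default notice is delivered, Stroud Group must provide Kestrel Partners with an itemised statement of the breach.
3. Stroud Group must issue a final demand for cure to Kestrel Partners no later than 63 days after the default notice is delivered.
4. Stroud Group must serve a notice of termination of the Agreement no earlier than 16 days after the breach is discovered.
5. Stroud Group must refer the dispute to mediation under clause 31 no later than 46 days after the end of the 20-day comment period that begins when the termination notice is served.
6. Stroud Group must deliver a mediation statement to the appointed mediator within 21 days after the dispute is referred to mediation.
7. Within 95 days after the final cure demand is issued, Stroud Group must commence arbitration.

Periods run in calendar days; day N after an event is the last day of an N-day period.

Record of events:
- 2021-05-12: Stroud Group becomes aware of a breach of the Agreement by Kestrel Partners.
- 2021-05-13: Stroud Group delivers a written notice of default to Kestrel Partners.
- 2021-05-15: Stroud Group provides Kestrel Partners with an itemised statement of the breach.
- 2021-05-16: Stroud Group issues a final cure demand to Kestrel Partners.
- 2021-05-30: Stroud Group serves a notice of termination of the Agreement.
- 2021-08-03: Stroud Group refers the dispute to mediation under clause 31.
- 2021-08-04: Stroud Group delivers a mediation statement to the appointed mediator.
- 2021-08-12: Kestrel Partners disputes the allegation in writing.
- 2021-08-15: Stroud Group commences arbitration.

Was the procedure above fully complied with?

Yes

(1) due by 2021-05-12 + 60 days = 2021-07-11; done 2021-05-13 — timely.
(2) due by 2021-05-13 + 5 days = 2021-05-18; completed 2021-05-15, before the deadline.
(3) due by 2021-05-13 + 63 days = 2021-07-15; completed 2021-05-16, before the deadline.
(4) permitted from 2021-05-12 + 16 days = 2021-05-28 onward; done 2021-05-30 — permitted.
(5) due by 2021-06-19 + 46 days = 2021-08-04; completed 2021-08-03, before the deadline.
(6) due by 2021-08-03 + 21 days = 2021-08-24; done 2021-08-04 — timely.
(7) due by 2021-05-16 + 95 days = 2021-08-19; done 2021-08-15 — timely.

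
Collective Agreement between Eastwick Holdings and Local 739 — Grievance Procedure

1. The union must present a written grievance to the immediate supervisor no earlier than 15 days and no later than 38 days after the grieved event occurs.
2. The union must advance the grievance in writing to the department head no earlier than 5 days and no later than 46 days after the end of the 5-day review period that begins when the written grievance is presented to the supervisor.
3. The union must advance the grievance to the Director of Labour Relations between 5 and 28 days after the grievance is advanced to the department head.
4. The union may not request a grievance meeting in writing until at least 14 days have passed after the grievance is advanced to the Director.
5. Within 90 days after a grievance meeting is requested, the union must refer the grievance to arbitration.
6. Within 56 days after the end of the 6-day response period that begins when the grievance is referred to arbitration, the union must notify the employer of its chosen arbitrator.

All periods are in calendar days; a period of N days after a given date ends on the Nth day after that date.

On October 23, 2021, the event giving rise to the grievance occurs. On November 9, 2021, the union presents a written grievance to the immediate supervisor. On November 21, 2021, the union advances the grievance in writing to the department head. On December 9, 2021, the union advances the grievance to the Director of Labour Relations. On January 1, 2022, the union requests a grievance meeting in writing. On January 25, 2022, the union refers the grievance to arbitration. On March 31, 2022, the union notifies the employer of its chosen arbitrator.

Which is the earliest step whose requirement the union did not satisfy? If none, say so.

Step 6

Step 1 — 15 and 38 days from October 23, 2021 (when the grieved event occurs) are November 7, 2021 and November 30, 2021 respectively; done November 9, 2021 — within the window.
Step 2 — 5 and 46 days from November 14, 2021 (end of the 5-day review period, which began when the written grievance is presented to the supervisor on November 9, 2021) are November 19, 2021 and December 30, 2021 respectively; done November 21, 2021, which is between those dates.
Step 3 — 5 and 28 days from November 21, 2021 (when the grievance is advanced to the department head) are November 26, 2021 and December 19, 2021 respectively; December 9, 2021 falls inside that range.
Step 4 — must wait 14 days from December 9, 2021 (when the grievance is advanced to the Director), so not before December 23, 2021; done January 1, 2022, after the minimum wait.
Step 5 — counting 90 days from January 1, 2022 (when a grievance meeting is requested) gives a deadline of April 1, 2022; done January 25, 2022 — timely.
Step 6 — counting 56 days from January 31, 2022 (end of the 6-day response period, which began when the grievance is referred to arbitration on January 25, 2022) gives a deadline of March 28, 2022; not done until March 31, 2022, 3 days after the deadline.
That is the first point of non-compliance.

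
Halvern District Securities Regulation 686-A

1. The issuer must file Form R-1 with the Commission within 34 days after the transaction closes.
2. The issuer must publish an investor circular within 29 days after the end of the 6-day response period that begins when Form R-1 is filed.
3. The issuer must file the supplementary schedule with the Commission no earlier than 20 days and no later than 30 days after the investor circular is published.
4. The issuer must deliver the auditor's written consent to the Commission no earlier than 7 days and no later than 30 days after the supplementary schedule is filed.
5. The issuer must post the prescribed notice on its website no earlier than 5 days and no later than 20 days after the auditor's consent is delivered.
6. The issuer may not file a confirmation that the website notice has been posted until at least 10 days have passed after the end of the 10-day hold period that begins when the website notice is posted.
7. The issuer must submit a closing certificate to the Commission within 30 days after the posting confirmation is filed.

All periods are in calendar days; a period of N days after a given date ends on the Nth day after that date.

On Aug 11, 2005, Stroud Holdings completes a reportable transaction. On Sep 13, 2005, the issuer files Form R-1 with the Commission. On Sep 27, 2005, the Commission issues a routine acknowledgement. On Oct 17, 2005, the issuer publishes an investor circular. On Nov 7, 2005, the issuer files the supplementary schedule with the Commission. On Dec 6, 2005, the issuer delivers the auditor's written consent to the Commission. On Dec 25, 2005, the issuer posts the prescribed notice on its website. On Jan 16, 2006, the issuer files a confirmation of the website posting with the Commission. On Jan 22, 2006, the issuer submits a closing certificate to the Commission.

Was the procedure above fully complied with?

Yes

Step 1: 34 days after Aug 11, 2005 (when the transaction closes) is Sep 14, 2005; completed Sep 13, 2005, before the deadline.
Step 2: 29 days after Sep 19, 2005 (end of the 6-day response period, which began when Form R-1 is filed on Sep 13, 2005) is Oct 18, 2005; completed Oct 17, 2005, before the deadline.
Step 3: the window is 20–30 days after Oct 17, 2005 (when the investor circular is published), so Nov 6, 2005 through Nov 16, 2005; done Nov 7, 2005, which is between those dates.
Step 4: the window is 7–30 days after Nov 7, 2005 (when the supplementary schedule is filed), so Nov 14, 2005 through Dec 7, 2005; done Dec 6, 2005, which is between those dates.
Step 5: the window is 5–20 days after Dec 6, 2005 (when the auditor's consent is delivered), so Dec 11, 2005 through Dec 26, 2005; done Dec 25, 2005 — within the window.
Step 6: the earliest permitted date is 10 days after Jan 4, 2006 (end of the 10-day hold period, which began when the website notice is posted on Dec 25, 2005), i.e. Jan 14, 2006; Jan 16, 2006 is on or after that date.
Step 7: 30 days after Jan 16, 2006 (when the posting confirmation is filed) is Feb 15, 2006; completed Jan 22, 2006, before the deadline.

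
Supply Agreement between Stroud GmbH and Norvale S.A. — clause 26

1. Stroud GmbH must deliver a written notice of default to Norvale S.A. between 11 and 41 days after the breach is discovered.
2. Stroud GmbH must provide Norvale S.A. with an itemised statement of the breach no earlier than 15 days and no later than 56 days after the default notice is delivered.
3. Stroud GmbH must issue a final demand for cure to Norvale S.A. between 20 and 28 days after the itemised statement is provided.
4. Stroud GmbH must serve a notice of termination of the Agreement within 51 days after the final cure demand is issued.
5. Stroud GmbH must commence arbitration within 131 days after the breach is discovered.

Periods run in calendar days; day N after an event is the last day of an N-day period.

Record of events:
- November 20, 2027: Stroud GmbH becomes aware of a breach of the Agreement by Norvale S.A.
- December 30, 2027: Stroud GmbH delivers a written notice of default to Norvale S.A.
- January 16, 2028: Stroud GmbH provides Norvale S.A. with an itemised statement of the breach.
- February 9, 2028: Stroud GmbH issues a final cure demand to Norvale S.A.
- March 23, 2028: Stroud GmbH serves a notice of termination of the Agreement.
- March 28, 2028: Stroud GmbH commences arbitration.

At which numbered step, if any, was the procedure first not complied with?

Step 1: the window is 11–41 days after November 20, 2027 (when the breach is discovered), so December 1, 2027 through December 31, 2027; done December 30, 2027, which is between those dates.
Step 2: the window is 15–56 days after December 30, 2027 (when the default notice is delivered), so January 14, 2028 through February 24, 2028; done January 16, 2028, which is between those dates.
Step 3: the window is 20–28 days after January 16, 2028 (when the itemised statement is provided), so February 5, 2028 through February 13, 2028; done February 9, 2028, which is between those dates.
Step 4: 51 days after February 9, 2028 (when the final cure demand is issued) is March 31, 2028; March 23, 2028 is within that limit.
Step 5: 131 days after November 20, 2027 (when the breach is discovered) is March 30, 2028; done March 28, 2028 — timely.

None — every step was satisfied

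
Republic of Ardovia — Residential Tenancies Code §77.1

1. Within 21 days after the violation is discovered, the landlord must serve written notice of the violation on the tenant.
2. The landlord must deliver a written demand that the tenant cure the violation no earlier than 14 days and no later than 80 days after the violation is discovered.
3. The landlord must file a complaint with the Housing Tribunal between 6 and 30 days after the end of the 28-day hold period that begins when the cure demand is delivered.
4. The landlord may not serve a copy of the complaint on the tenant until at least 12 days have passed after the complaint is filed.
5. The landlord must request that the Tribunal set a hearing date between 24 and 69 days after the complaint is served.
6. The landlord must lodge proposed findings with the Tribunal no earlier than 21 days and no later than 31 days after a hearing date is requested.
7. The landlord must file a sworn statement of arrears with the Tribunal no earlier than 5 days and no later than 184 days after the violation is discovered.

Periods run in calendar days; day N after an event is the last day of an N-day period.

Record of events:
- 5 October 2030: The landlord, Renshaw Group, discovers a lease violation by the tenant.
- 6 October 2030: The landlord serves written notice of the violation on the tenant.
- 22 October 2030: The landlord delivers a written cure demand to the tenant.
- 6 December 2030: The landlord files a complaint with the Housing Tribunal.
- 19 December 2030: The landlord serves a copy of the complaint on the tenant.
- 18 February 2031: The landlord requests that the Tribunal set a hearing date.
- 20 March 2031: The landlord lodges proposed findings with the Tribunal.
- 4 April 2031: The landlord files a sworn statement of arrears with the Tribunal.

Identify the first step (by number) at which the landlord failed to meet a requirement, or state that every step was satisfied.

None — every step was satisfied

Step 1: 21 days after 5 October 2030 (when the violation is discovered) is 26 October 2030; 6 October 2030 is within that limit.
Step 2: the window is 14–80 days after 5 October 2030 (when the violation is discovered), so 19 October 2030 through 24 December 2030; done 22 October 2030, which is between those dates.
Step 3: the window is 6–30 days after 19 November 2030 (end of the 28-day hold period, which began when the cure demand is delivered on 22 October 2030), so 25 November 2030 through 19 December 2030; done 6 December 2030 — within the window.
Step 4: the earliest permitted date is 12 days after 6 December 2030 (when the complaint is filed), i.e. 18 December 2030; 19 December 2030 is on or after that date.
Step 5: the window is 24–69 days after 19 December 2030 (when the complaint is served), so 12 January 2031 through 26 February 2031; 18 February 2031 falls inside that range.
Step 6: the window is 21–31 days after 18 February 2031 (when a hearing date is requested), so 11 March 2031 through 21 March 2031; done 20 March 2031 — within the window.
Step 7: the window is 5–184 days after 5 October 2030 (when the violation is discovered), so 10 October 2030 through 7 April 2031; done 4 April 2031 — within the window.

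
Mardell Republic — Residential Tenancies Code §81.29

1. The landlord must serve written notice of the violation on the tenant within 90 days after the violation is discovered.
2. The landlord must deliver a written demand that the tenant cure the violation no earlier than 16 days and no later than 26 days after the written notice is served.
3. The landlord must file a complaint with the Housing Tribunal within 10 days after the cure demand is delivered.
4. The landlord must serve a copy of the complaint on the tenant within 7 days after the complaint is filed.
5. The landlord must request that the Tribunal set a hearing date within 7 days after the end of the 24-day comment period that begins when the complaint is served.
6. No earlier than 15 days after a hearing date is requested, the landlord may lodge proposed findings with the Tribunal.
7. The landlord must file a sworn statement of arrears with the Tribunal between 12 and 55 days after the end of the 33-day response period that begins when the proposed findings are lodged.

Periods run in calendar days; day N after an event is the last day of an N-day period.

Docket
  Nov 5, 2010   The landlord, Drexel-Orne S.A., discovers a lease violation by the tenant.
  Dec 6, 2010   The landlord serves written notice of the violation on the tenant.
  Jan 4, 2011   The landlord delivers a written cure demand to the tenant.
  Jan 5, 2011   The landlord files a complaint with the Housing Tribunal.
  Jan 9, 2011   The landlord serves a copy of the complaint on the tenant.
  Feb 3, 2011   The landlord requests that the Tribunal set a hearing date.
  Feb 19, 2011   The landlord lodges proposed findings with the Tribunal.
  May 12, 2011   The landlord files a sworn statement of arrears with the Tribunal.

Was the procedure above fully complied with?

(1) due by Nov 5, 2010 + 90 days = Feb 3, 2011; Dec 6, 2010 is within that limit.
(2) the permitted window runs from Dec 6, 2010 + 16 = Dec 22, 2010 to Dec 6, 2010 + 26 = Jan 1, 2011; Jan 4, 2011 is 3 days past the end of the window.

No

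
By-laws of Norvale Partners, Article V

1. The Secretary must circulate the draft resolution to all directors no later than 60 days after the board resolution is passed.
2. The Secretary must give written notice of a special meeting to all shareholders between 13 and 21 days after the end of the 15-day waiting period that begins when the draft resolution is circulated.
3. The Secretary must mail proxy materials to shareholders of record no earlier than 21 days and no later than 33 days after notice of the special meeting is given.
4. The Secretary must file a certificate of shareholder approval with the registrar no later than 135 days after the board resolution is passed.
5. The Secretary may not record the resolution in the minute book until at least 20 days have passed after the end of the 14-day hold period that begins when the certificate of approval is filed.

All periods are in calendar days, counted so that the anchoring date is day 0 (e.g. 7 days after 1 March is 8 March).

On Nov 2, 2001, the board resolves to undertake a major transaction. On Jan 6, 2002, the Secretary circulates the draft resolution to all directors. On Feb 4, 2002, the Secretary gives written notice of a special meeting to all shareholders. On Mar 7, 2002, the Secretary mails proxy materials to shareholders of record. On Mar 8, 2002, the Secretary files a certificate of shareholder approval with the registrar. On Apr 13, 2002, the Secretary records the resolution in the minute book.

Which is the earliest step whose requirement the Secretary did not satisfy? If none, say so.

Step 1

(1) due by Nov 2, 2001 + 60 days = Jan 1, 2002; Jan 6, 2002 misses that deadline by 5 days.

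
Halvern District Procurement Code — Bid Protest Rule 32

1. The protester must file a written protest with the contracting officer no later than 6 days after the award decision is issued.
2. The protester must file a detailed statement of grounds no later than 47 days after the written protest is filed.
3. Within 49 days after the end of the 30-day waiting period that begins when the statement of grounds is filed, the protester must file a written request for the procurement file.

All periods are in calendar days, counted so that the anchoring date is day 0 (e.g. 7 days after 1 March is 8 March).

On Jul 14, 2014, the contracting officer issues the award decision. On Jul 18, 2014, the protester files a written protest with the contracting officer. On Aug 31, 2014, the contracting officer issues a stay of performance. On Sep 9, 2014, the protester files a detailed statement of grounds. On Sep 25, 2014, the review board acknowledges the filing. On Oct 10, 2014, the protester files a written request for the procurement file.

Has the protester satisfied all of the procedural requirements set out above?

Step 1 — counting 6 days from Jul 14, 2014 (when the award decision is issued) gives a deadline of Jul 20, 2014; completed Jul 18, 2014, before the deadline.
Step 2 — counting 47 days from Jul 18, 2014 (when the written protest is filed) gives a deadline of Sep 3, 2014; done Sep 9, 2014 — 6 days late.

No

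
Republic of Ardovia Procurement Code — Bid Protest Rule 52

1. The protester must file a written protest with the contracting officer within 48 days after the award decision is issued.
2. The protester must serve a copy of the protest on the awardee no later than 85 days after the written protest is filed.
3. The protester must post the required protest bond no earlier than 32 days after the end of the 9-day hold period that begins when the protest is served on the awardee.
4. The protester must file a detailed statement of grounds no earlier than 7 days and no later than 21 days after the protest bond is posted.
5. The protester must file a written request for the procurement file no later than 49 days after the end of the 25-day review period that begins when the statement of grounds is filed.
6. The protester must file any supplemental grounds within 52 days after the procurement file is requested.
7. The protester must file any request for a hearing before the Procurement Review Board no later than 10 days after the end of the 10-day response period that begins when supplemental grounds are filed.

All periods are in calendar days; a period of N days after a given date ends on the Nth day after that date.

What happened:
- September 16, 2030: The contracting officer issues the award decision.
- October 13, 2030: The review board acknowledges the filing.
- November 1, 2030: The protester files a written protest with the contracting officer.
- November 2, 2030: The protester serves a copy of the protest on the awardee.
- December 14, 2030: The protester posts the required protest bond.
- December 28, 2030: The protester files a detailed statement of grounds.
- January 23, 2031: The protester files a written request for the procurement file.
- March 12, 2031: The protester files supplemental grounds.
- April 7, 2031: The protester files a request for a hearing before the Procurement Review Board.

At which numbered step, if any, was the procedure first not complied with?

Step 7

Step 1: 48 days after September 16, 2030 (when the award decision is issued) is November 3, 2030; completed November 1, 2030, before the deadline.
Step 2: 85 days after November 1, 2030 (when the written protest is filed) is January 25, 2031; November 2, 2030 is within that limit.
Step 3: the earliest permitted date is 32 days after November 11, 2030 (end of the 9-day hold period, which began when the protest is served on the awardee on November 2, 2030), i.e. December 13, 2030; done December 14, 2030 — permitted.
Step 4: the window is 7–21 days after December 14, 2030 (when the protest bond is posted), so December 21, 2030 through January 4, 2031; done December 28, 2030 — within the window.
Step 5: 49 days after January 22, 2031 (end of the 25-day review period, which began when the statement of grounds is filed on December 28, 2030) is March 12, 2031; January 23, 2031 is within that limit.
Step 6: 52 days after January 23, 2031 (when the procurement file is requested) is March 16, 2031; completed March 12, 2031, before the deadline.
Step 7: 10 days after March 22, 2031 (end of the 10-day response period, which began when supplemental grounds are filed on March 12, 2031) is April 1, 2031; done April 7, 2031 — 6 days late.
The procedure was therefore not followed at step 7.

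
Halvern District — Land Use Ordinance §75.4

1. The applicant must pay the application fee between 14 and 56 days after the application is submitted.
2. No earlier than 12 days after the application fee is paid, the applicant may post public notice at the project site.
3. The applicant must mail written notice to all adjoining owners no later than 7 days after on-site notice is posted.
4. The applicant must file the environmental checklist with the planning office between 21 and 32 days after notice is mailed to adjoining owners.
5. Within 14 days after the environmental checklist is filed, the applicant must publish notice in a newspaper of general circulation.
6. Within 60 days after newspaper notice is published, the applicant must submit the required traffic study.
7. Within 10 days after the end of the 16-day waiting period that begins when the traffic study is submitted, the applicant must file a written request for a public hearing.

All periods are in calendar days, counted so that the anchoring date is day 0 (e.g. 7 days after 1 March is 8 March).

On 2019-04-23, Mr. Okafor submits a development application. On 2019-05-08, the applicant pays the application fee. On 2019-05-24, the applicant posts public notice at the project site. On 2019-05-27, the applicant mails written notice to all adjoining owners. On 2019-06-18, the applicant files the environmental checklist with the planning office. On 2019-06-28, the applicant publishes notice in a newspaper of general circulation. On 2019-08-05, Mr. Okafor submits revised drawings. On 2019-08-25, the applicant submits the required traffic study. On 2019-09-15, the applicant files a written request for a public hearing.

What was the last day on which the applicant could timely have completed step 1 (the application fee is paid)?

2019-06-18

Step 1 runs from 2019-04-23, when the application is submitted. The window is 14–56 days after 2019-04-23; it closes on 2019-06-18.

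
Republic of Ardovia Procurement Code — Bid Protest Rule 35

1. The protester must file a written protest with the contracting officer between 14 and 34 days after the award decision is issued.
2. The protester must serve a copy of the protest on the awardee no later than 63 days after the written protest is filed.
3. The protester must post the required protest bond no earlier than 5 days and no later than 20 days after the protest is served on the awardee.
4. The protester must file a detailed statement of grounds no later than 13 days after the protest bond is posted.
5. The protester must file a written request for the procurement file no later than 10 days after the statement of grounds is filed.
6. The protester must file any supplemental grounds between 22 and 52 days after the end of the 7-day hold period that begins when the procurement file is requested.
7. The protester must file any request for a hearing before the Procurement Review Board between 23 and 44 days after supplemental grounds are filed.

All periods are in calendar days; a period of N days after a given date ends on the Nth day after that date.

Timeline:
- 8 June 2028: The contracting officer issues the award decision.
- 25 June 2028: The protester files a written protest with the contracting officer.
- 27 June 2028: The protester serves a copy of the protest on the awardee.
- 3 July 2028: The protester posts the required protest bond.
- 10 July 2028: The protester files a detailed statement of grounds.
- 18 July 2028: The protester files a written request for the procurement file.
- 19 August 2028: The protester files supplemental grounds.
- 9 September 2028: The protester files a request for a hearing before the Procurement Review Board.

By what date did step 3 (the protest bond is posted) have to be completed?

17 July 2028

Step 3 runs from 27 June 2028, when the protest is served on the awardee. The window is 5–20 days after 27 June 2028; it closes on 17 July 2028.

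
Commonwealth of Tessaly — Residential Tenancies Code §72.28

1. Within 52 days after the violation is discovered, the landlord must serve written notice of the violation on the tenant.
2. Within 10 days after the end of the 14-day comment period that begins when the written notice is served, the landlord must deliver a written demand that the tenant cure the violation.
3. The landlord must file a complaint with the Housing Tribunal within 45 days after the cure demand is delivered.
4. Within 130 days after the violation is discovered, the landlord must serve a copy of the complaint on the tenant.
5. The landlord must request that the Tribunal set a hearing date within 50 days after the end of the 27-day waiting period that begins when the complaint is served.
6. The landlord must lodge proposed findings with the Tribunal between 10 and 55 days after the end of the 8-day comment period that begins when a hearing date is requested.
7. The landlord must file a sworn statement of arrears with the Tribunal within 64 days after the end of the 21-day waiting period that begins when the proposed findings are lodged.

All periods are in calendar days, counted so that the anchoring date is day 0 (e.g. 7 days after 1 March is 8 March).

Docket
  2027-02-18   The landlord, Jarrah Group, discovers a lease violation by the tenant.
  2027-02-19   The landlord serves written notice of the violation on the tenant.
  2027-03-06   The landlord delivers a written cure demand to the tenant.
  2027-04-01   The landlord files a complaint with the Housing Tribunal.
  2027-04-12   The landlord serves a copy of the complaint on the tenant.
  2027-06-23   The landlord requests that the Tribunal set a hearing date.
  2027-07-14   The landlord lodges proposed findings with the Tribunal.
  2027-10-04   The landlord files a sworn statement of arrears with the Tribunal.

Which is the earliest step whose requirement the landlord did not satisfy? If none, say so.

None — every step was satisfied

Step 1: 52 days after 2027-02-18 (when the violation is discovered) is 2027-04-11; 2027-02-19 is within that limit.
Step 2: 10 days after 2027-03-05 (end of the 14-day comment period, which began when the written notice is served on 2027-02-19) is 2027-03-15; 2027-03-06 is within that limit.
Step 3: 45 days after 2027-03-06 (when the cure demand is delivered) is 2027-04-20; 2027-04-01 is within that limit.
Step 4: 130 days after 2027-02-18 (when the violation is discovered) is 2027-06-28; completed 2027-04-12, before the deadline.
Step 5: 50 days after 2027-05-09 (end of the 27-day waiting period, which began when the complaint is served on 2027-04-12) is 2027-06-28; done 2027-06-23 — timely.
Step 6: the window is 10–55 days after 2027-07-01 (end of the 8-day comment period, which began when a hearing date is requested on 2027-06-23), so 2027-07-11 through 2027-08-25; 2027-07-14 falls inside that range.
Step 7: 64 days after 2027-08-04 (end of the 21-day waiting period, which began when the proposed findings are lodged on 2027-07-14) is 2027-10-07; completed 2027-10-04, before the deadline.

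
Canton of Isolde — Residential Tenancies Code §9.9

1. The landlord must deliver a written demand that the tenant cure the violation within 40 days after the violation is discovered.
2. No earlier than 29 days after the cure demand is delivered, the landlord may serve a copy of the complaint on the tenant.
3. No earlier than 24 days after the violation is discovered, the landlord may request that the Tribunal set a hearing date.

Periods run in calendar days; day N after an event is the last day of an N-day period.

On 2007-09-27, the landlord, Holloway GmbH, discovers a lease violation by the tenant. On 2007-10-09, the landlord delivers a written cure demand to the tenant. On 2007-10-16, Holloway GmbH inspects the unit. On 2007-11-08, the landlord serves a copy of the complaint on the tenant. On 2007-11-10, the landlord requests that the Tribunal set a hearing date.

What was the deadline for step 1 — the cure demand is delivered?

2007-11-06

Step 1 runs from 2007-09-27, when the violation is discovered. 40 days after 2007-09-27 is 2007-11-06.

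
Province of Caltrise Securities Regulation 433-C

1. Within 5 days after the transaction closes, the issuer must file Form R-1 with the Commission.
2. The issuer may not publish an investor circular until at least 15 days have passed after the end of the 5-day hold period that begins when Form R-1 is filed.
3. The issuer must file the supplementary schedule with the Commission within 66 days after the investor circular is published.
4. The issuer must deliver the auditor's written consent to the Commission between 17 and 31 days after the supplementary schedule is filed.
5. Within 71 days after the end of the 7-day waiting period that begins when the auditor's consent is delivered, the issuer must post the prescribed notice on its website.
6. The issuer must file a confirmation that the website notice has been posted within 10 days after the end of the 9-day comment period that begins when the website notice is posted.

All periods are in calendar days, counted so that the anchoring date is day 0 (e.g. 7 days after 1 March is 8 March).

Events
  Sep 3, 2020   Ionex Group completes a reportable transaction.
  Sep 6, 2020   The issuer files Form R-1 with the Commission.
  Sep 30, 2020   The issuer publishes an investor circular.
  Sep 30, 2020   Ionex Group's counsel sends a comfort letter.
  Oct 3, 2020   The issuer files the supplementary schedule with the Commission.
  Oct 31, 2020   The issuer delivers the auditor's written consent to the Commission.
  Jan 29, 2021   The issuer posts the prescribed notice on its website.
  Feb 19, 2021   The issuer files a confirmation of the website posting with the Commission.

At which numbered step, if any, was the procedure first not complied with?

(1) due by Sep 3, 2020 + 5 days = Sep 8, 2020; completed Sep 6, 2020, before the deadline.
(2) permitted from Sep 11, 2020 + 15 days = Sep 26, 2020 onward; done Sep 30, 2020, after the minimum wait.
(3) due by Sep 30, 2020 + 66 days = Dec 5, 2020; completed Oct 3, 2020, before the deadline.
(4) the permitted window runs from Oct 3, 2020 + 17 = Oct 20, 2020 to Oct 3, 2020 + 31 = Nov 3, 2020; Oct 31, 2020 falls inside that range.
(5) due by Nov 7, 2020 + 71 days = Jan 17, 2021; Jan 29, 2021 misses that deadline by 12 days.

Step 5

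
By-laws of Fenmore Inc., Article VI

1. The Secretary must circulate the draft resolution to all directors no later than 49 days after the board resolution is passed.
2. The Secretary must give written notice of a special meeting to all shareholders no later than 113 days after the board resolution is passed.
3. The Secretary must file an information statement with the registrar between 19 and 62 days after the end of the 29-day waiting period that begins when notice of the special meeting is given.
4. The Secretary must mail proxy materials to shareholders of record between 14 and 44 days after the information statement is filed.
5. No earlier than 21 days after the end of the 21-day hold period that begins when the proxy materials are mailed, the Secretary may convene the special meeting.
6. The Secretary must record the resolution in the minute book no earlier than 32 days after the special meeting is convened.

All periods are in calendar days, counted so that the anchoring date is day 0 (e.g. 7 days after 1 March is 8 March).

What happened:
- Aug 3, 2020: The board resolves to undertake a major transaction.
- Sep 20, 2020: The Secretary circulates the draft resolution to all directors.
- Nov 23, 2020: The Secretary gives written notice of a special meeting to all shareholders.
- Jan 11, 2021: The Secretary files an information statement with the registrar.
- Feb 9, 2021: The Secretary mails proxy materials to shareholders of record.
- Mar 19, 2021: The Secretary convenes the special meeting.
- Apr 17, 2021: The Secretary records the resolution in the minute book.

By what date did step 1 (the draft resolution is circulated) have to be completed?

Step 1 runs from Aug 3, 2020, when the board resolution is passed. 49 days after Aug 3, 2020 is Sep 21, 2020.

Sep 21, 2020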